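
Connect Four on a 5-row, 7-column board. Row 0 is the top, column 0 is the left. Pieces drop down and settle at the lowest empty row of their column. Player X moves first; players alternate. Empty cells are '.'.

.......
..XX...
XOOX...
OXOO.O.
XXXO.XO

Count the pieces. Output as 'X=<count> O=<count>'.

X=9 O=8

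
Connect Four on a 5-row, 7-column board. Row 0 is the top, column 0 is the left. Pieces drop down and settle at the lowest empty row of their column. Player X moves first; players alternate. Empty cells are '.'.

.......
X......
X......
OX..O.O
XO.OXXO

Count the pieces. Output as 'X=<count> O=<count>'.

X=6 O=6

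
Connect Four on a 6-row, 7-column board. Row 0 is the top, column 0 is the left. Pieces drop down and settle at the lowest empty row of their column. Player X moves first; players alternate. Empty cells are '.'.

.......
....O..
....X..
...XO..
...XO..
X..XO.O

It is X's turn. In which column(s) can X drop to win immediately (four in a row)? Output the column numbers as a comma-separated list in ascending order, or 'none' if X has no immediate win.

Answer: 3

Derivation:
col 0: drop X → no win
col 1: drop X → no win
col 2: drop X → no win
col 3: drop X → WIN!
col 4: drop X → no win
col 5: drop X → no win
col 6: drop X → no win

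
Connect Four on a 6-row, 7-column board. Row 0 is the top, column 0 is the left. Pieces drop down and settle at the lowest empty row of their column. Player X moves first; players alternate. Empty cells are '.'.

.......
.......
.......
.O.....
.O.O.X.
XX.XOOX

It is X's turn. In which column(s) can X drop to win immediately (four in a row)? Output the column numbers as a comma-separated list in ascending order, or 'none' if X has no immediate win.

Answer: 2

Derivation:
col 0: drop X → no win
col 1: drop X → no win
col 2: drop X → WIN!
col 3: drop X → no win
col 4: drop X → no win
col 5: drop X → no win
col 6: drop X → no win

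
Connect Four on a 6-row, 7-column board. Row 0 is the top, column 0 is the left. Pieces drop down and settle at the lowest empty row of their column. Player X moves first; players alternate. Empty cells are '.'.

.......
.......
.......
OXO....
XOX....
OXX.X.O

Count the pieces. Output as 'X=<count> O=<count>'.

X=6 O=5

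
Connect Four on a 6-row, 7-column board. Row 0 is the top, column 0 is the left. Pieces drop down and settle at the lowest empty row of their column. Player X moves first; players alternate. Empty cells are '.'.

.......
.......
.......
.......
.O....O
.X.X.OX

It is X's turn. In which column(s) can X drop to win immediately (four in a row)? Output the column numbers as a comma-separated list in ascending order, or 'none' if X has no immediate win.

Answer: none

Derivation:
col 0: drop X → no win
col 1: drop X → no win
col 2: drop X → no win
col 3: drop X → no win
col 4: drop X → no win
col 5: drop X → no win
col 6: drop X → no win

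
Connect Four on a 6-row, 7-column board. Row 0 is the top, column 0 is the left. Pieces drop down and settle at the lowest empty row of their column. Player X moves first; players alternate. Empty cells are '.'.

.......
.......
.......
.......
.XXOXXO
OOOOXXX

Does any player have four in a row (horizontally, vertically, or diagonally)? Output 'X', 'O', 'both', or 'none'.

O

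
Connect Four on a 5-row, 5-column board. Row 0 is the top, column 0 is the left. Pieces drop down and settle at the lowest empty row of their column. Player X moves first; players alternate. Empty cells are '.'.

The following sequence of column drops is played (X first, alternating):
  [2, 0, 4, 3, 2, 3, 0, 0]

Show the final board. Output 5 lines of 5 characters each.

Move 1: X drops in col 2, lands at row 4
Move 2: O drops in col 0, lands at row 4
Move 3: X drops in col 4, lands at row 4
Move 4: O drops in col 3, lands at row 4
Move 5: X drops in col 2, lands at row 3
Move 6: O drops in col 3, lands at row 3
Move 7: X drops in col 0, lands at row 3
Move 8: O drops in col 0, lands at row 2

Answer: .....
.....
O....
X.XO.
O.XOX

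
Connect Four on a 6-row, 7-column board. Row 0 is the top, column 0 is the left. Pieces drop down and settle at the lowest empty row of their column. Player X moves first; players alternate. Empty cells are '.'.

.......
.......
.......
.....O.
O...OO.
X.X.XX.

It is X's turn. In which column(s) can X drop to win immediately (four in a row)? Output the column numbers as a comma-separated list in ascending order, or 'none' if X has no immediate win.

col 0: drop X → no win
col 1: drop X → no win
col 2: drop X → no win
col 3: drop X → WIN!
col 4: drop X → no win
col 5: drop X → no win
col 6: drop X → no win

Answer: 3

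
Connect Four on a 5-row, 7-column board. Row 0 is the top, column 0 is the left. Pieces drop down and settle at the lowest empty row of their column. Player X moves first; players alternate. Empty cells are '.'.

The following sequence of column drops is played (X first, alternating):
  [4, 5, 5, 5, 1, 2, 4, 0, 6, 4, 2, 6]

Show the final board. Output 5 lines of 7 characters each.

Move 1: X drops in col 4, lands at row 4
Move 2: O drops in col 5, lands at row 4
Move 3: X drops in col 5, lands at row 3
Move 4: O drops in col 5, lands at row 2
Move 5: X drops in col 1, lands at row 4
Move 6: O drops in col 2, lands at row 4
Move 7: X drops in col 4, lands at row 3
Move 8: O drops in col 0, lands at row 4
Move 9: X drops in col 6, lands at row 4
Move 10: O drops in col 4, lands at row 2
Move 11: X drops in col 2, lands at row 3
Move 12: O drops in col 6, lands at row 3

Answer: .......
.......
....OO.
..X.XXO
OXO.XOX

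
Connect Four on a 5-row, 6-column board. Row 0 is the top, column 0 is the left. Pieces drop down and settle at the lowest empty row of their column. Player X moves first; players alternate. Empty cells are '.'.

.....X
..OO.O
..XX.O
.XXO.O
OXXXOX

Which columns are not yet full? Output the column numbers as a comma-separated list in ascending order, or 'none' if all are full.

Answer: 0,1,2,3,4

Derivation:
col 0: top cell = '.' → open
col 1: top cell = '.' → open
col 2: top cell = '.' → open
col 3: top cell = '.' → open
col 4: top cell = '.' → open
col 5: top cell = 'X' → FULL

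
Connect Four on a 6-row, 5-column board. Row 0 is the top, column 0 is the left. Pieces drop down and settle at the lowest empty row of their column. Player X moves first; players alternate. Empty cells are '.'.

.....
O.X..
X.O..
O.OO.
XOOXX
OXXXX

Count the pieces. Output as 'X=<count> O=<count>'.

X=9 O=8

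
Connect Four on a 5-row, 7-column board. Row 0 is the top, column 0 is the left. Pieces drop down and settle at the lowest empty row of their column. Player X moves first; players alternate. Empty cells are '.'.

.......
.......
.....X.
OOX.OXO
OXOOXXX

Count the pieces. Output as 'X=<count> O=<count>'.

X=7 O=7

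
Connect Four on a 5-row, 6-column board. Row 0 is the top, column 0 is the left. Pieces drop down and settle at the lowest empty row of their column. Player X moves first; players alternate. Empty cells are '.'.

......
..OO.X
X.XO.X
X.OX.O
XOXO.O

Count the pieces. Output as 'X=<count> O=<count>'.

X=8 O=8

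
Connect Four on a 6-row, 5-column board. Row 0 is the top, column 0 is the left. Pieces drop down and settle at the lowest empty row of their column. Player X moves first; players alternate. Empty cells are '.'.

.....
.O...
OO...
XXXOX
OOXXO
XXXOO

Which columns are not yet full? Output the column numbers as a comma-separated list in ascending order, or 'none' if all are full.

Answer: 0,1,2,3,4

Derivation:
col 0: top cell = '.' → open
col 1: top cell = '.' → open
col 2: top cell = '.' → open
col 3: top cell = '.' → open
col 4: top cell = '.' → open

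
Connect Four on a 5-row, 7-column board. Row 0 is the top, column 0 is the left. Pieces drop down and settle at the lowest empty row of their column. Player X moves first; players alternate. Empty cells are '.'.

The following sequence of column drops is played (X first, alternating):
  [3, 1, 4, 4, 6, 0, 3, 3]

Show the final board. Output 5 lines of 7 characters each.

Move 1: X drops in col 3, lands at row 4
Move 2: O drops in col 1, lands at row 4
Move 3: X drops in col 4, lands at row 4
Move 4: O drops in col 4, lands at row 3
Move 5: X drops in col 6, lands at row 4
Move 6: O drops in col 0, lands at row 4
Move 7: X drops in col 3, lands at row 3
Move 8: O drops in col 3, lands at row 2

Answer: .......
.......
...O...
...XO..
OO.XX.X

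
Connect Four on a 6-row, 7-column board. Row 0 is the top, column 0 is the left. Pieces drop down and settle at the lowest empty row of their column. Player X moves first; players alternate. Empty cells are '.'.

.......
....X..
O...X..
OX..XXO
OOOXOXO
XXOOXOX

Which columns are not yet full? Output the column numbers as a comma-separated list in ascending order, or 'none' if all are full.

col 0: top cell = '.' → open
col 1: top cell = '.' → open
col 2: top cell = '.' → open
col 3: top cell = '.' → open
col 4: top cell = '.' → open
col 5: top cell = '.' → open
col 6: top cell = '.' → open

Answer: 0,1,2,3,4,5,6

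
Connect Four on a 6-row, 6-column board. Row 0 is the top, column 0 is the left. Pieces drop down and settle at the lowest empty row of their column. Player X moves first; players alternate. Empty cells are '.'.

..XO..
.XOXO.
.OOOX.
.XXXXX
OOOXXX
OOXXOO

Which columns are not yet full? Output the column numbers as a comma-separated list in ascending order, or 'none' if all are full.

Answer: 0,1,4,5

Derivation:
col 0: top cell = '.' → open
col 1: top cell = '.' → open
col 2: top cell = 'X' → FULL
col 3: top cell = 'O' → FULL
col 4: top cell = '.' → open
col 5: top cell = '.' → open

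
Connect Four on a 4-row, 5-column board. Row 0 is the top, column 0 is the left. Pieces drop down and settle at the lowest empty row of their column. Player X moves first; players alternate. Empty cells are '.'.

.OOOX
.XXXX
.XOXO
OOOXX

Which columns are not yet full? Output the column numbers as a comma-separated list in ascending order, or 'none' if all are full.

Answer: 0

Derivation:
col 0: top cell = '.' → open
col 1: top cell = 'O' → FULL
col 2: top cell = 'O' → FULL
col 3: top cell = 'O' → FULL
col 4: top cell = 'X' → FULL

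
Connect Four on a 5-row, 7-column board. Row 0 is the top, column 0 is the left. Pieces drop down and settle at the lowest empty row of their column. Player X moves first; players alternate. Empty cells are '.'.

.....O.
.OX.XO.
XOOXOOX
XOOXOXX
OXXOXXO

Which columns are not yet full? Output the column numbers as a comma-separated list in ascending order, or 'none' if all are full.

Answer: 0,1,2,3,4,6

Derivation:
col 0: top cell = '.' → open
col 1: top cell = '.' → open
col 2: top cell = '.' → open
col 3: top cell = '.' → open
col 4: top cell = '.' → open
col 5: top cell = 'O' → FULL
col 6: top cell = '.' → open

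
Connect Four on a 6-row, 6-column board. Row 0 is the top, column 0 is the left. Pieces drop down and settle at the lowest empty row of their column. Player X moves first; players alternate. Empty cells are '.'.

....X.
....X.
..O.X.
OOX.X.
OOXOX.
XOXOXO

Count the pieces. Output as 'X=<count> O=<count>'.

X=10 O=9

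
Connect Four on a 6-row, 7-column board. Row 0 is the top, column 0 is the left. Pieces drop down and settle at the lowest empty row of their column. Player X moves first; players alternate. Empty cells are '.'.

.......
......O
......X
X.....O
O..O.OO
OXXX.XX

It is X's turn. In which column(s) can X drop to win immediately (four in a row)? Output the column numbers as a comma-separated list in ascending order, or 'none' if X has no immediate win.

col 0: drop X → no win
col 1: drop X → no win
col 2: drop X → no win
col 3: drop X → no win
col 4: drop X → WIN!
col 5: drop X → no win
col 6: drop X → no win

Answer: 4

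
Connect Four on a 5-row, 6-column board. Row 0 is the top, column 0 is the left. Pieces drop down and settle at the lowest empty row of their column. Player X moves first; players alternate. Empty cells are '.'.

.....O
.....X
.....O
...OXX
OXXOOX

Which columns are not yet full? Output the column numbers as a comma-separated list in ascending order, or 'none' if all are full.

Answer: 0,1,2,3,4

Derivation:
col 0: top cell = '.' → open
col 1: top cell = '.' → open
col 2: top cell = '.' → open
col 3: top cell = '.' → open
col 4: top cell = '.' → open
col 5: top cell = 'O' → FULL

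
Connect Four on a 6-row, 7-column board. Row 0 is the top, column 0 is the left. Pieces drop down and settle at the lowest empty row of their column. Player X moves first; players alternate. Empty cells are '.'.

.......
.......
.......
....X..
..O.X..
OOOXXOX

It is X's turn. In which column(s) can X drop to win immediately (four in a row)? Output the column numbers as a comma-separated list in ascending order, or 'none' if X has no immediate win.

Answer: 4

Derivation:
col 0: drop X → no win
col 1: drop X → no win
col 2: drop X → no win
col 3: drop X → no win
col 4: drop X → WIN!
col 5: drop X → no win
col 6: drop X → no win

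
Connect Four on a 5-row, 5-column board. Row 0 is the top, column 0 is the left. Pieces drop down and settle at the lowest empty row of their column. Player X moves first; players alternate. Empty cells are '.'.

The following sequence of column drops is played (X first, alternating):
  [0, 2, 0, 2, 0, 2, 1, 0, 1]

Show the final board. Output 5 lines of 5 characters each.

Answer: .....
O....
X.O..
XXO..
XXO..

Derivation:
Move 1: X drops in col 0, lands at row 4
Move 2: O drops in col 2, lands at row 4
Move 3: X drops in col 0, lands at row 3
Move 4: O drops in col 2, lands at row 3
Move 5: X drops in col 0, lands at row 2
Move 6: O drops in col 2, lands at row 2
Move 7: X drops in col 1, lands at row 4
Move 8: O drops in col 0, lands at row 1
Move 9: X drops in col 1, lands at row 3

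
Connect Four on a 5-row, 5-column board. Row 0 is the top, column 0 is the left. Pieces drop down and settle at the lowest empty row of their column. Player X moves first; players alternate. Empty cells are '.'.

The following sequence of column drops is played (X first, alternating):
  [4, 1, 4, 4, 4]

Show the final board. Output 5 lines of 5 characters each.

Move 1: X drops in col 4, lands at row 4
Move 2: O drops in col 1, lands at row 4
Move 3: X drops in col 4, lands at row 3
Move 4: O drops in col 4, lands at row 2
Move 5: X drops in col 4, lands at row 1

Answer: .....
....X
....O
....X
.O..X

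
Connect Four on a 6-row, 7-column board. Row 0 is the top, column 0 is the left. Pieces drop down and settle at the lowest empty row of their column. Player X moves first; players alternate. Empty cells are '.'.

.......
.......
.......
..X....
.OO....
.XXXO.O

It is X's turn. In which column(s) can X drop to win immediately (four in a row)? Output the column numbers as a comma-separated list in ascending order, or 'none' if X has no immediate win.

col 0: drop X → WIN!
col 1: drop X → no win
col 2: drop X → no win
col 3: drop X → no win
col 4: drop X → no win
col 5: drop X → no win
col 6: drop X → no win

Answer: 0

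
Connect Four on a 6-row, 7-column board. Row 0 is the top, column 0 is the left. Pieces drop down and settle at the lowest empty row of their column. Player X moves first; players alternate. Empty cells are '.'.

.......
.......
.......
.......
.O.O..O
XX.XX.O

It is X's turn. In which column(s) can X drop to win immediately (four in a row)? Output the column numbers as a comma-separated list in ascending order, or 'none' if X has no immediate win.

Answer: 2

Derivation:
col 0: drop X → no win
col 1: drop X → no win
col 2: drop X → WIN!
col 3: drop X → no win
col 4: drop X → no win
col 5: drop X → no win
col 6: drop X → no win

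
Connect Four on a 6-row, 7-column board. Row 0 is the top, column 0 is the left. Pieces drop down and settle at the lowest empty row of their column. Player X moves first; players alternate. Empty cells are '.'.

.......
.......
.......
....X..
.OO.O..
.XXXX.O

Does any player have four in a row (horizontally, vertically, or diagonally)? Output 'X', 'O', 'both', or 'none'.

X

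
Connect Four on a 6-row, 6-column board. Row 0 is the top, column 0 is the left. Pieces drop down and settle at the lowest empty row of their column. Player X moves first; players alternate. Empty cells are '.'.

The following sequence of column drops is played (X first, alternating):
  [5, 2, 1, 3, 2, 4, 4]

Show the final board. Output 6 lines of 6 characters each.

Answer: ......
......
......
......
..X.X.
.XOOOX

Derivation:
Move 1: X drops in col 5, lands at row 5
Move 2: O drops in col 2, lands at row 5
Move 3: X drops in col 1, lands at row 5
Move 4: O drops in col 3, lands at row 5
Move 5: X drops in col 2, lands at row 4
Move 6: O drops in col 4, lands at row 5
Move 7: X drops in col 4, lands at row 4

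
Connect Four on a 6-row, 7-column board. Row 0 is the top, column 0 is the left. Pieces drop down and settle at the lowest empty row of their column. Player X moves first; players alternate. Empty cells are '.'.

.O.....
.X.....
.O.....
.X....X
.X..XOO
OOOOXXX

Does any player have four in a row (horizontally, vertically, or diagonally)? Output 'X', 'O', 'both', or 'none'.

O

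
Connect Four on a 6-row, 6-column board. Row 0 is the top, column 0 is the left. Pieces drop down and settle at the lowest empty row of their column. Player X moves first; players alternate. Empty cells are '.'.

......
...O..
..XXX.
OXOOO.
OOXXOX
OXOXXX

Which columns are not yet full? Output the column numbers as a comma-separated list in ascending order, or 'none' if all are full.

col 0: top cell = '.' → open
col 1: top cell = '.' → open
col 2: top cell = '.' → open
col 3: top cell = '.' → open
col 4: top cell = '.' → open
col 5: top cell = '.' → open

Answer: 0,1,2,3,4,5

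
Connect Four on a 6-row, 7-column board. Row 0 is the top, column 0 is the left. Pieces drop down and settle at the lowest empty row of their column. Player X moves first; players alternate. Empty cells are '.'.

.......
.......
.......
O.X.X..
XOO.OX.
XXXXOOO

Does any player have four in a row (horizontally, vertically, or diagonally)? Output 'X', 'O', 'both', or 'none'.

X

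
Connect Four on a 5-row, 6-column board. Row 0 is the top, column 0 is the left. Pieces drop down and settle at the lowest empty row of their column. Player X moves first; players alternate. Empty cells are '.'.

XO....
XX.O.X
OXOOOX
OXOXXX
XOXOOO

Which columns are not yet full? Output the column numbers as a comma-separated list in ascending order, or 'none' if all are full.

col 0: top cell = 'X' → FULL
col 1: top cell = 'O' → FULL
col 2: top cell = '.' → open
col 3: top cell = '.' → open
col 4: top cell = '.' → open
col 5: top cell = '.' → open

Answer: 2,3,4,5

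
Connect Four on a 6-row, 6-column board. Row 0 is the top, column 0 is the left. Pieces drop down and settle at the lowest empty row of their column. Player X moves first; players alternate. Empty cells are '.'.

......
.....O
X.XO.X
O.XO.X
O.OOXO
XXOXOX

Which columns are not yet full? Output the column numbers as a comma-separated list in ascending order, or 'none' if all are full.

col 0: top cell = '.' → open
col 1: top cell = '.' → open
col 2: top cell = '.' → open
col 3: top cell = '.' → open
col 4: top cell = '.' → open
col 5: top cell = '.' → open

Answer: 0,1,2,3,4,5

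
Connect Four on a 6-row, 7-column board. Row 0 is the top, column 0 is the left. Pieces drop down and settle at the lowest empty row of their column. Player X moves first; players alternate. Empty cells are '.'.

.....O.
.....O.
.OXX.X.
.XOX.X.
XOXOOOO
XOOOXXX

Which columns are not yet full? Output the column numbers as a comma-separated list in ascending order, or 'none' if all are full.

Answer: 0,1,2,3,4,6

Derivation:
col 0: top cell = '.' → open
col 1: top cell = '.' → open
col 2: top cell = '.' → open
col 3: top cell = '.' → open
col 4: top cell = '.' → open
col 5: top cell = 'O' → FULL
col 6: top cell = '.' → open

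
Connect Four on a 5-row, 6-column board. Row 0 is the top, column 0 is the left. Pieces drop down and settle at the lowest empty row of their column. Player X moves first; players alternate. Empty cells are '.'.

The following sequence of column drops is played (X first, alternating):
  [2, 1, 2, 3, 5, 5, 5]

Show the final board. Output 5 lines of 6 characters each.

Move 1: X drops in col 2, lands at row 4
Move 2: O drops in col 1, lands at row 4
Move 3: X drops in col 2, lands at row 3
Move 4: O drops in col 3, lands at row 4
Move 5: X drops in col 5, lands at row 4
Move 6: O drops in col 5, lands at row 3
Move 7: X drops in col 5, lands at row 2

Answer: ......
......
.....X
..X..O
.OXO.X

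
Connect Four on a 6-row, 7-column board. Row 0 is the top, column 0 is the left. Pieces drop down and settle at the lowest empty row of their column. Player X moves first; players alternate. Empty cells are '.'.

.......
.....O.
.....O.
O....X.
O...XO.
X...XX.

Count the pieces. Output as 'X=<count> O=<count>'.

X=5 O=5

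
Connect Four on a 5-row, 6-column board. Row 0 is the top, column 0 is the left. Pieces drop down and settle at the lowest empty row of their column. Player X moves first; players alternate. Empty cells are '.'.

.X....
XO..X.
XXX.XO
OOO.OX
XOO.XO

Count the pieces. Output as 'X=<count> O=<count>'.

X=10 O=9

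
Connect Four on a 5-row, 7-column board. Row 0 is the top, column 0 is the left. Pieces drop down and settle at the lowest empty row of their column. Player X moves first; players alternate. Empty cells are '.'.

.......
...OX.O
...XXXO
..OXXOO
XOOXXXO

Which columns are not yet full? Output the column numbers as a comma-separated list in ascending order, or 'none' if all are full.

col 0: top cell = '.' → open
col 1: top cell = '.' → open
col 2: top cell = '.' → open
col 3: top cell = '.' → open
col 4: top cell = '.' → open
col 5: top cell = '.' → open
col 6: top cell = '.' → open

Answer: 0,1,2,3,4,5,6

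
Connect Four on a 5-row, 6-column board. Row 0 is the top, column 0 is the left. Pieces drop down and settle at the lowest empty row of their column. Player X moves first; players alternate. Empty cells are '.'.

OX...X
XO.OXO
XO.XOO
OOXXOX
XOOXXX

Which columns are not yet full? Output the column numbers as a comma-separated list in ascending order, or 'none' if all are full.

Answer: 2,3,4

Derivation:
col 0: top cell = 'O' → FULL
col 1: top cell = 'X' → FULL
col 2: top cell = '.' → open
col 3: top cell = '.' → open
col 4: top cell = '.' → open
col 5: top cell = 'X' → FULL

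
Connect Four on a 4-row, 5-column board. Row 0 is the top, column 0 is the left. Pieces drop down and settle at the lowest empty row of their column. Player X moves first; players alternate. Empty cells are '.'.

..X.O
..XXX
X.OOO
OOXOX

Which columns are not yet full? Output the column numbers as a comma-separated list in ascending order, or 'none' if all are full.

Answer: 0,1,3

Derivation:
col 0: top cell = '.' → open
col 1: top cell = '.' → open
col 2: top cell = 'X' → FULL
col 3: top cell = '.' → open
col 4: top cell = 'O' → FULL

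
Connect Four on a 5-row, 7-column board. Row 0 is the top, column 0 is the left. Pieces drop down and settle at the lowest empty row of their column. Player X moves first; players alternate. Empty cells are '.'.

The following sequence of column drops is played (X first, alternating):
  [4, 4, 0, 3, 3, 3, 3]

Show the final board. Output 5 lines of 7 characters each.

Answer: .......
...X...
...O...
...XO..
X..OX..

Derivation:
Move 1: X drops in col 4, lands at row 4
Move 2: O drops in col 4, lands at row 3
Move 3: X drops in col 0, lands at row 4
Move 4: O drops in col 3, lands at row 4
Move 5: X drops in col 3, lands at row 3
Move 6: O drops in col 3, lands at row 2
Move 7: X drops in col 3, lands at row 1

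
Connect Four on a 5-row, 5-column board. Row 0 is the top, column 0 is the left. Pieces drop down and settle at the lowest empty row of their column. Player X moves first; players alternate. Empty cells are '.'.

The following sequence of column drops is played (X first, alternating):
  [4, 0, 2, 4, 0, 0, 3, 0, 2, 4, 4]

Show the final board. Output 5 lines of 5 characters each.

Answer: .....
O...X
O...O
X.X.O
O.XXX

Derivation:
Move 1: X drops in col 4, lands at row 4
Move 2: O drops in col 0, lands at row 4
Move 3: X drops in col 2, lands at row 4
Move 4: O drops in col 4, lands at row 3
Move 5: X drops in col 0, lands at row 3
Move 6: O drops in col 0, lands at row 2
Move 7: X drops in col 3, lands at row 4
Move 8: O drops in col 0, lands at row 1
Move 9: X drops in col 2, lands at row 3
Move 10: O drops in col 4, lands at row 2
Move 11: X drops in col 4, lands at row 1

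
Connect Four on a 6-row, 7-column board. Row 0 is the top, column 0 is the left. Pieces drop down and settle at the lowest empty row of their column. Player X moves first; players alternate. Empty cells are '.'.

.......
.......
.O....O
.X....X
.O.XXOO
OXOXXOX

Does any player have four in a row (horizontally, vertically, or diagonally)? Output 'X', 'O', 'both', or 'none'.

none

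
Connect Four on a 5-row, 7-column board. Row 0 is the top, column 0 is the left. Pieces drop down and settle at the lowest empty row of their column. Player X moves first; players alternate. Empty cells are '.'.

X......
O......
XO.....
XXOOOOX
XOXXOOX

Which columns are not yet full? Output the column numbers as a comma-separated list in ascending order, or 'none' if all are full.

Answer: 1,2,3,4,5,6

Derivation:
col 0: top cell = 'X' → FULL
col 1: top cell = '.' → open
col 2: top cell = '.' → open
col 3: top cell = '.' → open
col 4: top cell = '.' → open
col 5: top cell = '.' → open
col 6: top cell = '.' → open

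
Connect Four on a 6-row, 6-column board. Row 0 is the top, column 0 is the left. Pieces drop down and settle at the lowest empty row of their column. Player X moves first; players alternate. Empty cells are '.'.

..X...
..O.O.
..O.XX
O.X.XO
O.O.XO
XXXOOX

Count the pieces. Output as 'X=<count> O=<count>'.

X=10 O=10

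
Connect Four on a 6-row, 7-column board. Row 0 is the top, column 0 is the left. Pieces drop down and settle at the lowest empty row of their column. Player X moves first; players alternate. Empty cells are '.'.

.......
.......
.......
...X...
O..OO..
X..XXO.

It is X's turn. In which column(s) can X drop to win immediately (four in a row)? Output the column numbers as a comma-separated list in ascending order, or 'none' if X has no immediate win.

Answer: none

Derivation:
col 0: drop X → no win
col 1: drop X → no win
col 2: drop X → no win
col 3: drop X → no win
col 4: drop X → no win
col 5: drop X → no win
col 6: drop X → no win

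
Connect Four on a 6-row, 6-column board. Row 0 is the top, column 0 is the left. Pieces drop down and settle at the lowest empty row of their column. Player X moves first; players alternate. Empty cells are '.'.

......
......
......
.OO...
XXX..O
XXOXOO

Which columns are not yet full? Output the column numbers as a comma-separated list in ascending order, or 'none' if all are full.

Answer: 0,1,2,3,4,5

Derivation:
col 0: top cell = '.' → open
col 1: top cell = '.' → open
col 2: top cell = '.' → open
col 3: top cell = '.' → open
col 4: top cell = '.' → open
col 5: top cell = '.' → open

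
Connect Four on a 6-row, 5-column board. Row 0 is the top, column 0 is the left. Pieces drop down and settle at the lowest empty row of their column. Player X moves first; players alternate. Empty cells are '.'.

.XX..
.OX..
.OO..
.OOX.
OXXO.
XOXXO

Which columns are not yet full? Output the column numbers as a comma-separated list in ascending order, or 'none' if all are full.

col 0: top cell = '.' → open
col 1: top cell = 'X' → FULL
col 2: top cell = 'X' → FULL
col 3: top cell = '.' → open
col 4: top cell = '.' → open

Answer: 0,3,4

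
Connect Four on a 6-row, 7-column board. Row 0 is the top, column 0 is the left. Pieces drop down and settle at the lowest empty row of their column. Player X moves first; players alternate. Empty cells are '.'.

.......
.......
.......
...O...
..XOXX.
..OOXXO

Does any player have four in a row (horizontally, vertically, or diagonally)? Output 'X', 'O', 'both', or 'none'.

none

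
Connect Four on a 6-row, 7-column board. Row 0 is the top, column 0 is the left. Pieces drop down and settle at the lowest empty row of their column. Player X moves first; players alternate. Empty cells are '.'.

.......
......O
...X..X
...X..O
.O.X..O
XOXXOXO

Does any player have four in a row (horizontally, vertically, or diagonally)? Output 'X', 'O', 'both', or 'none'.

X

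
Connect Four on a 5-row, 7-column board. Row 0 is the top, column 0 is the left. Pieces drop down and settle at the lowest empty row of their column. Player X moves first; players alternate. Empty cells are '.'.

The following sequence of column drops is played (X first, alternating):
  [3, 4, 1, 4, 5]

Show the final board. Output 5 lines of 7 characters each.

Move 1: X drops in col 3, lands at row 4
Move 2: O drops in col 4, lands at row 4
Move 3: X drops in col 1, lands at row 4
Move 4: O drops in col 4, lands at row 3
Move 5: X drops in col 5, lands at row 4

Answer: .......
.......
.......
....O..
.X.XOX.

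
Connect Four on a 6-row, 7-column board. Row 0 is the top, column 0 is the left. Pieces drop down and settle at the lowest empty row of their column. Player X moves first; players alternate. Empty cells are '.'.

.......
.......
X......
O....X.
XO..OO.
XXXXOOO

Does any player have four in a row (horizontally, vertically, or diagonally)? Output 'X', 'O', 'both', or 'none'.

X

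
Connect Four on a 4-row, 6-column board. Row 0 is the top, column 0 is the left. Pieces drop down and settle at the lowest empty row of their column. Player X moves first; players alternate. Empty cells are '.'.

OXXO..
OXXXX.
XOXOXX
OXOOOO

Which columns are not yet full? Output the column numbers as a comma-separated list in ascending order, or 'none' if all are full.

Answer: 4,5

Derivation:
col 0: top cell = 'O' → FULL
col 1: top cell = 'X' → FULL
col 2: top cell = 'X' → FULL
col 3: top cell = 'O' → FULL
col 4: top cell = '.' → open
col 5: top cell = '.' → open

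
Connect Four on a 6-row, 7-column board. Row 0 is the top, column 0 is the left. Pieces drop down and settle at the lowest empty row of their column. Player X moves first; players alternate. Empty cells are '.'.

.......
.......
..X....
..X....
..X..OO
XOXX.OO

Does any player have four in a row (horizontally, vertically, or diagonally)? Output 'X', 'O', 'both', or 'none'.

X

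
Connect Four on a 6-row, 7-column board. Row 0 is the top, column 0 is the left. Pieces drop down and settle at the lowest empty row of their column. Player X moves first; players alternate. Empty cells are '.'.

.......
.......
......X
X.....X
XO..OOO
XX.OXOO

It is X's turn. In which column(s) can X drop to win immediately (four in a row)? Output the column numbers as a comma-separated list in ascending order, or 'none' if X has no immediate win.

col 0: drop X → WIN!
col 1: drop X → no win
col 2: drop X → no win
col 3: drop X → no win
col 4: drop X → no win
col 5: drop X → no win
col 6: drop X → no win

Answer: 0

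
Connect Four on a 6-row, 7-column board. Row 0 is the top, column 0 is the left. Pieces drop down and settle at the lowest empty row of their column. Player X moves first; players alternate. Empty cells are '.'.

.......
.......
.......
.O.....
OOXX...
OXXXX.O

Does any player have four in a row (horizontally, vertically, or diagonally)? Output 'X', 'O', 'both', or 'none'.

X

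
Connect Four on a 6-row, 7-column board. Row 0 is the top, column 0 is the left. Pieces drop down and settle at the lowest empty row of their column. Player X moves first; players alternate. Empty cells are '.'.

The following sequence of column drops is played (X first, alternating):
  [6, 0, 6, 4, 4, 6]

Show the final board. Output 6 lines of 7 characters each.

Answer: .......
.......
.......
......O
....X.X
O...O.X

Derivation:
Move 1: X drops in col 6, lands at row 5
Move 2: O drops in col 0, lands at row 5
Move 3: X drops in col 6, lands at row 4
Move 4: O drops in col 4, lands at row 5
Move 5: X drops in col 4, lands at row 4
Move 6: O drops in col 6, lands at row 3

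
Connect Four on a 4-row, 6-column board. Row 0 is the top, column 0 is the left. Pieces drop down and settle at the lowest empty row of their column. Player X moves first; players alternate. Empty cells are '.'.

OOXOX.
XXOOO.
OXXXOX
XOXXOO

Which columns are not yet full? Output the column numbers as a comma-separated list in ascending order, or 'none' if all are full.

Answer: 5

Derivation:
col 0: top cell = 'O' → FULL
col 1: top cell = 'O' → FULL
col 2: top cell = 'X' → FULL
col 3: top cell = 'O' → FULL
col 4: top cell = 'X' → FULL
col 5: top cell = '.' → open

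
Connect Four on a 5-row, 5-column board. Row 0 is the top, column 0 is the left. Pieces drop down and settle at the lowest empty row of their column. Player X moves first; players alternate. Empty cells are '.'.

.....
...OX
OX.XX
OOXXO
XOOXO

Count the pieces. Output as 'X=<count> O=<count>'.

X=8 O=8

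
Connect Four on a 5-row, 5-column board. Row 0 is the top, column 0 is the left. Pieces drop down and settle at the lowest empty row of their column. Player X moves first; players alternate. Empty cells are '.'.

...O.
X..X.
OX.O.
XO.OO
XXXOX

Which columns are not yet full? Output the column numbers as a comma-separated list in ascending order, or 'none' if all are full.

Answer: 0,1,2,4

Derivation:
col 0: top cell = '.' → open
col 1: top cell = '.' → open
col 2: top cell = '.' → open
col 3: top cell = 'O' → FULL
col 4: top cell = '.' → open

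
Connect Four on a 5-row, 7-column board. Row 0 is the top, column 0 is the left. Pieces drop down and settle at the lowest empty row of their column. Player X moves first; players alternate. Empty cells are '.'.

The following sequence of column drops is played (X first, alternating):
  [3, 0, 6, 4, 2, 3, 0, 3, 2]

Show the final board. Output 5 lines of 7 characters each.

Answer: .......
.......
...O...
X.XO...
O.XXO.X

Derivation:
Move 1: X drops in col 3, lands at row 4
Move 2: O drops in col 0, lands at row 4
Move 3: X drops in col 6, lands at row 4
Move 4: O drops in col 4, lands at row 4
Move 5: X drops in col 2, lands at row 4
Move 6: O drops in col 3, lands at row 3
Move 7: X drops in col 0, lands at row 3
Move 8: O drops in col 3, lands at row 2
Move 9: X drops in col 2, lands at row 3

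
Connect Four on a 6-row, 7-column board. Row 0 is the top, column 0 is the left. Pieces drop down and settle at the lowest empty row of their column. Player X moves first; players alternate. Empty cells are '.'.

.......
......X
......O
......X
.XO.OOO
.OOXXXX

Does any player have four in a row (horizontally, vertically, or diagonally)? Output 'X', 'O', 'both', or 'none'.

X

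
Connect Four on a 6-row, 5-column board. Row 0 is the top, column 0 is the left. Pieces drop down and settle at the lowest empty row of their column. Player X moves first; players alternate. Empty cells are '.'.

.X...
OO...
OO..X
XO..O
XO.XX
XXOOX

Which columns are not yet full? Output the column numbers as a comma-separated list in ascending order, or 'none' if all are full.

col 0: top cell = '.' → open
col 1: top cell = 'X' → FULL
col 2: top cell = '.' → open
col 3: top cell = '.' → open
col 4: top cell = '.' → open

Answer: 0,2,3,4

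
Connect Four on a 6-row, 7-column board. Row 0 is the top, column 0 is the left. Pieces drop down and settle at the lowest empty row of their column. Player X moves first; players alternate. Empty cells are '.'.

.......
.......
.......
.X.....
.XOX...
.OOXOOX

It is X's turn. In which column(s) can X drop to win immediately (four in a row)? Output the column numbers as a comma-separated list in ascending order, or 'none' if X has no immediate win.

col 0: drop X → no win
col 1: drop X → no win
col 2: drop X → no win
col 3: drop X → no win
col 4: drop X → no win
col 5: drop X → no win
col 6: drop X → no win

Answer: none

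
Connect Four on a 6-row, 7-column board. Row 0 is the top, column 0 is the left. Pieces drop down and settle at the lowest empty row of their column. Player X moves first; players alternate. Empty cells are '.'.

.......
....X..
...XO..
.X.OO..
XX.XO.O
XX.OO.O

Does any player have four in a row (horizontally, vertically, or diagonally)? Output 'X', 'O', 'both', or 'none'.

O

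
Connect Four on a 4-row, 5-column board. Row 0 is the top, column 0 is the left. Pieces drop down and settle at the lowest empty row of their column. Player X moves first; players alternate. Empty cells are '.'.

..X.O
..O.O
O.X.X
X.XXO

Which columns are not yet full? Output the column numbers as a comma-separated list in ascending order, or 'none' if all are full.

Answer: 0,1,3

Derivation:
col 0: top cell = '.' → open
col 1: top cell = '.' → open
col 2: top cell = 'X' → FULL
col 3: top cell = '.' → open
col 4: top cell = 'O' → FULL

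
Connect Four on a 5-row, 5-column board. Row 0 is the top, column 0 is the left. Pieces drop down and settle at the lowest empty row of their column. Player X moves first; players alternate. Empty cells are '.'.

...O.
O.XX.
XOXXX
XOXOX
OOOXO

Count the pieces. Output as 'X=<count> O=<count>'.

X=10 O=9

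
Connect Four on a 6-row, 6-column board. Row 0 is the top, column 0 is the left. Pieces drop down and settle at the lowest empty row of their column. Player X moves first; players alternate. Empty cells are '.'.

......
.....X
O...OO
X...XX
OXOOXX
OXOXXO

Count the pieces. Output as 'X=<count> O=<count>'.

X=10 O=9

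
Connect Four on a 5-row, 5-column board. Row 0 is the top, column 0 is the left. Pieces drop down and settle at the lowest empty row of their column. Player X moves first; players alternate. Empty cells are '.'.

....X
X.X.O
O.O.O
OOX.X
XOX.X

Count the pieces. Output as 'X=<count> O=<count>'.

X=8 O=7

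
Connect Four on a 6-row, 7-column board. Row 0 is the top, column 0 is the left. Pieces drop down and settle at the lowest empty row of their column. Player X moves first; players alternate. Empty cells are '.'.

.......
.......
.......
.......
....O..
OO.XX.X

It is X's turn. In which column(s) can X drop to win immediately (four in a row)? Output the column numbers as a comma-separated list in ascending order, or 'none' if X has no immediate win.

Answer: 5

Derivation:
col 0: drop X → no win
col 1: drop X → no win
col 2: drop X → no win
col 3: drop X → no win
col 4: drop X → no win
col 5: drop X → WIN!
col 6: drop X → no win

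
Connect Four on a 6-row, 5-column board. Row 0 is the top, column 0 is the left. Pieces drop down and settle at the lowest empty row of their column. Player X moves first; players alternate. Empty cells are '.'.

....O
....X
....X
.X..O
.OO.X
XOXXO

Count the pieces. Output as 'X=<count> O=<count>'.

X=7 O=6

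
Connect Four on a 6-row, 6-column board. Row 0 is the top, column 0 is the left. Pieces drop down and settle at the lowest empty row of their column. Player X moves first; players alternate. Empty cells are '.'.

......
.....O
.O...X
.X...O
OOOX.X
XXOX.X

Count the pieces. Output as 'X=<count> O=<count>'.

X=8 O=7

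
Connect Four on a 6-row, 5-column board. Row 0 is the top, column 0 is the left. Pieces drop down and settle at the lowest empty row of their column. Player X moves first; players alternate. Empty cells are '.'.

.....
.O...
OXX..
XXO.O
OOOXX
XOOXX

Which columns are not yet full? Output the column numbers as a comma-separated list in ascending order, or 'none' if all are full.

Answer: 0,1,2,3,4

Derivation:
col 0: top cell = '.' → open
col 1: top cell = '.' → open
col 2: top cell = '.' → open
col 3: top cell = '.' → open
col 4: top cell = '.' → open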